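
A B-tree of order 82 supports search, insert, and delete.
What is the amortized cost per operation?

B-tree of order 82 has height O(log_82 n). Each operation traverses the tree height. Splits during insert and merges during delete are O(1) each and occur at most once per level. Total cost per operation: O(log_82 n).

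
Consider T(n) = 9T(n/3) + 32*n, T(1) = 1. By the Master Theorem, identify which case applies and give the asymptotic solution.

a=9, b=3, f(n)=32*n.
log_3(9) = 2 > 1.
Since f(n) = O(n^1) is polynomially smaller than n^2, Case 1 applies.
T(n) = Theta(n^2).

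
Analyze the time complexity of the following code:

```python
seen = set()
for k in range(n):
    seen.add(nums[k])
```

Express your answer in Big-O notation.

Time complexity: O(n).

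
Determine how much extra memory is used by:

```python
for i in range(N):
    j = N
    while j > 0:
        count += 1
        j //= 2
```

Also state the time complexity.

Space complexity: O(1).
Only a constant amount of auxiliary storage is used; nothing grows with n.
Time complexity: O(n log n).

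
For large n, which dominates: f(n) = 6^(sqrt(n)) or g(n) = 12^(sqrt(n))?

g(n) = 12^(sqrt(n)) grows faster: ratio is (12/6)^(sqrt(n)) -> infinity since 12/6 > 1.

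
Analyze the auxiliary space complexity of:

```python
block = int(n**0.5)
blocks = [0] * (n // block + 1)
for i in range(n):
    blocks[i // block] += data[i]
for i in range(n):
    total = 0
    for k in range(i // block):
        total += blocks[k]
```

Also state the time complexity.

Space complexity: O(sqrt(n)).
Storage scales with sqrt(n).
Time complexity: O(n * sqrt(n)).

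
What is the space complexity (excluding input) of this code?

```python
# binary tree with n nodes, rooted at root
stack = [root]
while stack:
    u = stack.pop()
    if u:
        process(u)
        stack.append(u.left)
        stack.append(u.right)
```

Space complexity: O(n).
Auxiliary storage grows linearly with the input size n in the worst case.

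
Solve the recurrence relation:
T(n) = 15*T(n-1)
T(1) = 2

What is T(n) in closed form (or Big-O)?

Each step multiplies by 15. T(n) = T(1)*15^(n-1) = 2*15^(n-1).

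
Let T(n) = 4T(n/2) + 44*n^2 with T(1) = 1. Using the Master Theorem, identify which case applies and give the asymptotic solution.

a=4, b=2, f(n)=44*n^2.
log_2(4) = 2, so n^(log_b(a)) = n^2.
f(n) = Theta(n^2), so Case 2 applies.
T(n) = Theta(n^2 log n).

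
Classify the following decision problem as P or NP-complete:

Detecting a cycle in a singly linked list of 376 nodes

This problem is in P: Floyd's tortoise-and-hare runs in O(n) time, O(1) space.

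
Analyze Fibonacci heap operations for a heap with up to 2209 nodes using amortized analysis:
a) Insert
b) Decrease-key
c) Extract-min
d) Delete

Fibonacci heaps use lazy consolidation. Potential function Phi = t + 2m (t = number of trees, m = marked nodes).
- Insert: O(1) actual, Delta Phi = +1 (one new tree) => O(1) amortized.
- Decrease-key: with c cascading cuts, actual cost is O(c); Delta Phi <= c - 2(c-1) + 2 = 4 - c (c new trees; >= c-1 marks cleared; <= 1 new mark). Amortized O(c) + (4 - c) = O(1).
- Extract-min: O(D(n) + t) actual; consolidation drops t to <= D(n)+1, so Delta Phi pays for the t term. D(n) = O(log n) for n = 2209 => O(log n) amortized.
- Delete: decrease-key to -inf then extract-min = O(log n).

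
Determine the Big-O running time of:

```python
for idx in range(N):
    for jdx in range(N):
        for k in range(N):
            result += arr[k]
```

Time complexity: O(n^3).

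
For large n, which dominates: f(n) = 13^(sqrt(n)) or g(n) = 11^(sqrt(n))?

f(n) = 13^(sqrt(n)) grows faster: ratio is (13/11)^(sqrt(n)) -> infinity since 13/11 > 1.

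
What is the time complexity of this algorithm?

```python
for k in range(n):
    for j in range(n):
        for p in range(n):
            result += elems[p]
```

Time complexity: O(n^3).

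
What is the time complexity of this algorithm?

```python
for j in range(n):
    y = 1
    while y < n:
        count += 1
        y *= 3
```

Time complexity: O(n log n).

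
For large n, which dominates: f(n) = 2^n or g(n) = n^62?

f(n) = 2^n grows faster: any exponential with base > 1 dominates every polynomial.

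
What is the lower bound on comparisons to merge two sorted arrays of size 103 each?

To merge two sorted arrays of size 103, we need at least 205 comparisons in the worst case. An adversary can force every element to be compared.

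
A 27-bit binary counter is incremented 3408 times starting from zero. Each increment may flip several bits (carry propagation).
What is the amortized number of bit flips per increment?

Bit i flips on every 2^i-th increment, so over 3408 increments bit i flips floor(3408/2^i) times. Summing over i: total flips < 2 * 3408. Amortized: < 2 = O(1) per increment.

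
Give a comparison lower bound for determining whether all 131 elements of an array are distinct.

In the algebraic decision-tree model, the YES region for element distinctness on 131 elements has 131! connected components (one per ordering). Ben-Or's theorem then gives a lower bound of Omega(log(n!)) = Omega(n log n).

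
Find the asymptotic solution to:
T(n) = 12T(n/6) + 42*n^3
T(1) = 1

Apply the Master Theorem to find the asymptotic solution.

a=12, b=6, f(n)=42*n^3. log_6(12) = 1.387 < 3. Case 3: T(n) = O(n^3).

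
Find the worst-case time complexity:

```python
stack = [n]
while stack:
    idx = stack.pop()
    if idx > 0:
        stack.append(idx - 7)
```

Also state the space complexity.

Time complexity: O(n).
Space complexity: O(1).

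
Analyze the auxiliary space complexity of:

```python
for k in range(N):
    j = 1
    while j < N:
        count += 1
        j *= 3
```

Space complexity: O(1).
Only a constant amount of auxiliary storage is used; nothing grows with n.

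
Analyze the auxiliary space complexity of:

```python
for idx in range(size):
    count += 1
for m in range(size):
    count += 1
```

Space complexity: O(1).
Only a constant amount of auxiliary storage is used; nothing grows with n.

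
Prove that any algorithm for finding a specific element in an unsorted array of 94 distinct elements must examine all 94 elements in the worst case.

Adversary argument: if the algorithm examines fewer than 94 elements, the adversary places the target in an unexamined position. The algorithm cannot distinguish 'not present' from 'in unexamined position'.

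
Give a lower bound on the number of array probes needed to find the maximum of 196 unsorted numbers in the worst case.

Adversary: any unprobed cell could hold a value larger than everything seen so far. If fewer than 196 cells are probed, the adversary places the max in an unprobed cell. So all 196 cells must be examined; together with 196-1 comparisons this is tight.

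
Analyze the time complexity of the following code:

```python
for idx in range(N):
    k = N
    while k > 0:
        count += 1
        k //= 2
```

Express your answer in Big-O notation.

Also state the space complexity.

Time complexity: O(n log n).
Space complexity: O(1).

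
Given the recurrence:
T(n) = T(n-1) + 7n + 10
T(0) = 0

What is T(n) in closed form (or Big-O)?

Dominant term in sum is 7*sum(i, i=1..n) = 7*n*(n+1)/2 = O(n^2).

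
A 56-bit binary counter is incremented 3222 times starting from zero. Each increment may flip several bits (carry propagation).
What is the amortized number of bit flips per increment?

Bit i flips on every 2^i-th increment, so over 3222 increments bit i flips floor(3222/2^i) times. Summing over i: total flips < 2 * 3222. Amortized: < 2 = O(1) per increment.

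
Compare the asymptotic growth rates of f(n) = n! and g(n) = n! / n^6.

f(n) = n! grows faster: the ratio n!/(n!/n^6) = n^6 -> infinity.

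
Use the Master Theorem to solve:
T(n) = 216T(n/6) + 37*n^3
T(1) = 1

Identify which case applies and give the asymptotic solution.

a=216, b=6, f(n)=37*n^3.
log_6(216) = 3, so n^(log_b(a)) = n^3.
f(n) = Theta(n^3), so Case 2 applies.
T(n) = Theta(n^3 log n).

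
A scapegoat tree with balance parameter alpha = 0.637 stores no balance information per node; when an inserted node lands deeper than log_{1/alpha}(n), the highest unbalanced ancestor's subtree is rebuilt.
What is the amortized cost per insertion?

Search/insert path is O(log n). A rebuild of a subtree of size s costs O(s), but with alpha = 0.637 at least Omega(s) insertions must have occurred in that subtree since its last rebuild. Charging O(1) of the rebuild to each such insertion gives O(log n) amortized.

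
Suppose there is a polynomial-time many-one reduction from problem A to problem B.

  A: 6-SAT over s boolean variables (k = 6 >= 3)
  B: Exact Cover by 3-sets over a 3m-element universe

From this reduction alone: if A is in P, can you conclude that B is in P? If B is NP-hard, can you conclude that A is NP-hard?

A poly-time reduction A <=_p B transfers tractability DOWN (B easy => A easy) and hardness UP (A hard => B hard), not the reverse.
From A in P, the reduction alone does NOT give B in P: any problem in P trivially reduces to SAT, yet SAT is not known to be in P.
From B NP-hard, the reduction alone does NOT give A NP-hard: again, easy problems reduce to hard ones.
(Here in fact A is NP-complete and B is NP-complete.)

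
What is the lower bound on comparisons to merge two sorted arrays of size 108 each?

To merge two sorted arrays of size 108, we need at least 215 comparisons in the worst case. An adversary can force every element to be compared.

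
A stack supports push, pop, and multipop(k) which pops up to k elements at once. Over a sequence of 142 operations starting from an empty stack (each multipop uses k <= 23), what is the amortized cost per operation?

Each element is pushed exactly once and popped at most once (whether by pop or as part of a multipop). So the total number of individual pops over the whole sequence is at most the number of pushes, which is at most 142. Total work <= 2 * 142, hence O(1) amortized per operation.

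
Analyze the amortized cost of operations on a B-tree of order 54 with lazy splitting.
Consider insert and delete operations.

In a B-tree of order 54, a node splits when it has 54 keys. With lazy splitting, we use potential Phi = number of full nodes + number of near-empty nodes. Each split costs O(1) but reduces potential. Between splits, at least 27 insertions must occur in that node. Amortized structural cost is O(1) per operation, plus O(log_54 n) traversal.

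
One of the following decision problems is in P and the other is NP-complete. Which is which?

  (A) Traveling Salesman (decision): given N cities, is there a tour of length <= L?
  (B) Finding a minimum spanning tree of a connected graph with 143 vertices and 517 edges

(A) is NP-complete: reduces from Hamiltonian Cycle.
(B) is P: Kruskal's / Prim's algorithms run in polynomial time.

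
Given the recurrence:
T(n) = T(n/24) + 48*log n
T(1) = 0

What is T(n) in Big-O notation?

Each of the log_24(n) levels adds O(log n). T(n) = O(log^2 n).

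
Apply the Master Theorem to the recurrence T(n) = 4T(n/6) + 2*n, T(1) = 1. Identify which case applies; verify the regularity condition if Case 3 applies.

a=4, b=6, f(n)=2*n.
log_6(4) = 0.7737 < 1.
f(n) = Omega(n^(0.7737+epsilon)) for some epsilon > 0, so Case 3 is the candidate.
Regularity: a*f(n/b) = 4*2*(n/6)^1 = (4/6)*2*n^1 <= c*f(n) with c = 4/6 < 1. Satisfied.
Case 3: T(n) = Theta(n).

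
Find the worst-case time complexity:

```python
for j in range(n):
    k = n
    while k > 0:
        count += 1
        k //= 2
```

Time complexity: O(n log n).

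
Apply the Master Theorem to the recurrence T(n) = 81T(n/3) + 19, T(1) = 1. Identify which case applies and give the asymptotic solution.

a=81, b=3, f(n)=19.
log_3(81) = 4 > 0.
Since f(n) = O(n^0) is polynomially smaller than n^4, Case 1 applies.
T(n) = Theta(n^4).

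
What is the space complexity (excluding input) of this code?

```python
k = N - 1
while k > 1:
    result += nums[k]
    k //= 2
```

Space complexity: O(1).
Only a constant amount of auxiliary storage is used; nothing grows with n.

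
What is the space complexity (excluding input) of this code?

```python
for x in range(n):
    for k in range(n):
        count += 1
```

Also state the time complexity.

Space complexity: O(1).
Only a constant amount of auxiliary storage is used; nothing grows with n.
Time complexity: O(n^2).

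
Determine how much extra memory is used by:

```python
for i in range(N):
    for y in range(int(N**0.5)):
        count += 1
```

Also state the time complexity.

Space complexity: O(1).
Only a constant amount of auxiliary storage is used; nothing grows with n.
Time complexity: O(n * sqrt(n)).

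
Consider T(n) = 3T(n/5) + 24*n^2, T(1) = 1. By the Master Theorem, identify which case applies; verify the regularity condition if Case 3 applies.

a=3, b=5, f(n)=24*n^2.
log_5(3) = 0.6826 < 2.
f(n) = Omega(n^(0.6826+epsilon)) for some epsilon > 0, so Case 3 is the candidate.
Regularity: a*f(n/b) = 3*24*(n/5)^2 = (3/25)*24*n^2 <= c*f(n) with c = 3/25 < 1. Satisfied.
Case 3: T(n) = Theta(n^2).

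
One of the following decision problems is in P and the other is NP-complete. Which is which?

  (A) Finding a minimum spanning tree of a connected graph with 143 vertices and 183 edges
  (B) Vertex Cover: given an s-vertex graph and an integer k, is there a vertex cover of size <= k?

(A) is P: Kruskal's / Prim's algorithms run in polynomial time.
(B) is NP-complete: one of Karp's 21 NP-complete problems (with k part of the input; for any fixed constant k it is in P).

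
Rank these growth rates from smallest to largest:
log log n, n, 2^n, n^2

Ordered by growth rate: log log n < n < n^2 < 2^n.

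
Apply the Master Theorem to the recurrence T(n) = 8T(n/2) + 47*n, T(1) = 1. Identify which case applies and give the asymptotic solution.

a=8, b=2, f(n)=47*n.
log_2(8) = 3 > 1.
Since f(n) = O(n^1) is polynomially smaller than n^3, Case 1 applies.
T(n) = Theta(n^3).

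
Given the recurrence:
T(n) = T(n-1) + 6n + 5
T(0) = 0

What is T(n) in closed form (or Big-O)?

Dominant term in sum is 6*sum(i, i=1..n) = 6*n*(n+1)/2 = O(n^2).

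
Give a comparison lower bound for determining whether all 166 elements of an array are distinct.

In the algebraic decision-tree model, the YES region for element distinctness on 166 elements has 166! connected components (one per ordering). Ben-Or's theorem then gives a lower bound of Omega(log(n!)) = Omega(n log n).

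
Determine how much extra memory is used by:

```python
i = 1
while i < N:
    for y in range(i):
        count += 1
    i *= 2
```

Space complexity: O(1).
Only a constant amount of auxiliary storage is used; nothing grows with n.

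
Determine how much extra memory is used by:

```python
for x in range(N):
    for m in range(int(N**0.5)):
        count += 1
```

Space complexity: O(1).
Only a constant amount of auxiliary storage is used; nothing grows with n.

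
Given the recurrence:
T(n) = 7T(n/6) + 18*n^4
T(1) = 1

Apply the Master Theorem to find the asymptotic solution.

a=7, b=6, f(n)=18*n^4. log_6(7) = 1.086 < 4. Case 3: T(n) = O(n^4).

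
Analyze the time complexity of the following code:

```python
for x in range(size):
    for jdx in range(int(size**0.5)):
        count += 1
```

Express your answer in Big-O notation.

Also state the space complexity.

Time complexity: O(n * sqrt(n)).
Space complexity: O(1).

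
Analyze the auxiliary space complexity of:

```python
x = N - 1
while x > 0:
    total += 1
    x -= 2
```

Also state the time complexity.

Space complexity: O(1).
Only a constant amount of auxiliary storage is used; nothing grows with n.
Time complexity: O(n).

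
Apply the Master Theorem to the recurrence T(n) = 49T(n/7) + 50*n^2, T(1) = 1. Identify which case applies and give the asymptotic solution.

a=49, b=7, f(n)=50*n^2.
log_7(49) = 2, so n^(log_b(a)) = n^2.
f(n) = Theta(n^2), so Case 2 applies.
T(n) = Theta(n^2 log n).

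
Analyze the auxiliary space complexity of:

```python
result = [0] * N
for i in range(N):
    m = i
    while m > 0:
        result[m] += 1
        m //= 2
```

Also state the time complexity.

Space complexity: O(n).
Auxiliary storage grows linearly with the input size n in the worst case.
Time complexity: O(n log n).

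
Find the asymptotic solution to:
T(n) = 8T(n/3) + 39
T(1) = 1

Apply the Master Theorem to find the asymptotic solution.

a=8, b=3, f(n)=39. log_3(8) = 1.893. Case 1 of Master Theorem: T(n) = O(n^1.893).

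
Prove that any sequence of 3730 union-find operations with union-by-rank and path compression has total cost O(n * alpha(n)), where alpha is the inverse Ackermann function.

Using Tarjan's analysis with rank-based potential function. Union-by-rank keeps tree height O(log n). Path compression flattens paths during find. For n = 3730 operations, total cost is O(n * alpha(n)), effectively O(n) since alpha grows incredibly slowly.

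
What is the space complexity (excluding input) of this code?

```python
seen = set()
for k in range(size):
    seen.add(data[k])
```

Space complexity: O(n).
Auxiliary storage grows linearly with the input size n in the worst case.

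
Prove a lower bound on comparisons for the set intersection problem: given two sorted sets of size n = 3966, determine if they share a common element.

For two sorted arrays of size n = 3966, any correct algorithm must examine Omega(n) elements. If fewer are examined, an adversary places a common element in an unexamined gap. A merge-based scan achieves O(n), so the bound is tight.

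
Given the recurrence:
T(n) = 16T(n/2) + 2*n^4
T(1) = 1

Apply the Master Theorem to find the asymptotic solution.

a=16, b=2, f(n)=2*n^4. log_2(16) = 4. Case 2: T(n) = O(n^4 log n).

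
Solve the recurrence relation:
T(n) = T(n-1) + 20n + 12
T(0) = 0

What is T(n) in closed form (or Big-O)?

Dominant term in sum is 20*sum(i, i=1..n) = 20*n*(n+1)/2 = O(n^2).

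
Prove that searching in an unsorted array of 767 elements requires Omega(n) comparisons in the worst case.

An adversary can always place the target in the last position checked. Until all 767 positions are examined, the target might be in any unchecked position. Therefore 767 comparisons are necessary.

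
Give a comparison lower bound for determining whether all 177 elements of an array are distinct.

In the algebraic decision-tree model, the YES region for element distinctness on 177 elements has 177! connected components (one per ordering). Ben-Or's theorem then gives a lower bound of Omega(log(n!)) = Omega(n log n).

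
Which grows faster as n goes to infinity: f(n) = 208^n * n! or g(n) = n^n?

f(n) = 208^n * n! grows faster: by Stirling n! ~ sqrt(2 pi n)(n/e)^n, so 208^n n! / n^n ~ (208/e)^n sqrt(2 pi n) -> infinity since 208/e > 1.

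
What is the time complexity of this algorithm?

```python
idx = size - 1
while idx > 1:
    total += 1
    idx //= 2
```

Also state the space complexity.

Time complexity: O(log n).
Space complexity: O(1).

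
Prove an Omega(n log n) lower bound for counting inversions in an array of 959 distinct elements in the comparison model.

Decision-tree argument: at any leaf, the comparisons made (with transitivity) must totally order all 959 elements -- otherwise some pair (i,j) is unordered, and an adversary can present two inputs agreeing on every comparison made but with that pair flipped, changing the inversion count by 1, so the leaf's output is wrong on one of them. Hence the tree has >= 959! leaves and height >= log_2(959!) = Omega(n log n). Modified merge sort achieves O(n log n).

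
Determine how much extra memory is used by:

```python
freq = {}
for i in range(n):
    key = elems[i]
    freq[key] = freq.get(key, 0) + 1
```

Space complexity: O(n).
Auxiliary storage grows linearly with the input size n in the worst case.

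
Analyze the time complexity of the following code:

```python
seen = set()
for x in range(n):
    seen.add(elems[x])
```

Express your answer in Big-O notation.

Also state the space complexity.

Time complexity: O(n).
Space complexity: O(n).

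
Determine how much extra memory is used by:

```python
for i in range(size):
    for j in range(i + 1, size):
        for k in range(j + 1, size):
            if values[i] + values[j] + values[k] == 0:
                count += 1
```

Space complexity: O(1).
Only a constant amount of auxiliary storage is used; nothing grows with n.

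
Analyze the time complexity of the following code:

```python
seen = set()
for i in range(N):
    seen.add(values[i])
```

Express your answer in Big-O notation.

Time complexity: O(n).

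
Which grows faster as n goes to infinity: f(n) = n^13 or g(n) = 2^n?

g(n) = 2^n grows faster: any exponential with base > 1 dominates every polynomial.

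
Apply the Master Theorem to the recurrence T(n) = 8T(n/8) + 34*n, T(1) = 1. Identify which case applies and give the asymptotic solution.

a=8, b=8, f(n)=34*n.
log_8(8) = 1, so n^(log_b(a)) = n.
f(n) = Theta(n), so Case 2 applies.
T(n) = Theta(n log n).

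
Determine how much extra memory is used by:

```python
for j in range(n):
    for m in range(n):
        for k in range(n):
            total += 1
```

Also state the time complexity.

Space complexity: O(1).
Only a constant amount of auxiliary storage is used; nothing grows with n.
Time complexity: O(n^3).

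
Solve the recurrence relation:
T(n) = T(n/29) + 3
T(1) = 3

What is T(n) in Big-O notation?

Each step divides n by 29 and adds 3. After log_29(n) steps, T(n) = O(log n).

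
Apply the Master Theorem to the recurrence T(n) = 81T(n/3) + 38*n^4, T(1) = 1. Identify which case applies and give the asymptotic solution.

a=81, b=3, f(n)=38*n^4.
log_3(81) = 4, so n^(log_b(a)) = n^4.
f(n) = Theta(n^4), so Case 2 applies.
T(n) = Theta(n^4 log n).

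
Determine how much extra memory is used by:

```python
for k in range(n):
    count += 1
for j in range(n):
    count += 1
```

Space complexity: O(1).
Only a constant amount of auxiliary storage is used; nothing grows with n.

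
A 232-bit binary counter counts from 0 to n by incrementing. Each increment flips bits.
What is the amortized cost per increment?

Bit i flips every 2^i increments. Total flips over n increments: sum_{i=0}^{232} n/2^i < 2n. Amortized cost: 2n/n = O(1).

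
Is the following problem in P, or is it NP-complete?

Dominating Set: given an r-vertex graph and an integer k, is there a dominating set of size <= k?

This problem is NP-complete: reduces from Set Cover (with k part of the input).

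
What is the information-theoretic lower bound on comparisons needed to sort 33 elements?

There are 33! = 8683317618811886495518194401280000000 possible orderings. Each comparison gives 1 bit. We need at least ceil(log_2(8683317618811886495518194401280000000)) = 123 comparisons.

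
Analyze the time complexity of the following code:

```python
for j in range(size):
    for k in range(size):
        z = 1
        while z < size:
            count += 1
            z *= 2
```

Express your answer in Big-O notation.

Time complexity: O(n^2 log n).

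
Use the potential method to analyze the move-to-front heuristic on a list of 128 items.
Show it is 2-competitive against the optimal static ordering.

Let Phi = number of inversions between the MTF list and the optimal static list (0 <= Phi <= C(128,2)). Accessing an element at MTF position k and optimal position j: the move-to-front destroys all k-1 inversions in front of it that are not in front in optimal (>= k-j of them) and creates at most j-1 new ones. Amortized cost <= k + (j-1) - (k-j) = 2j - 1 <= 2 * optimal cost.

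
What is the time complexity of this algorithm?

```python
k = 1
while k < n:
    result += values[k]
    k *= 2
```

Time complexity: O(log n).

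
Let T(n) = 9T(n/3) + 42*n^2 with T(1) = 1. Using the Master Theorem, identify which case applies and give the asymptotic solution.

a=9, b=3, f(n)=42*n^2.
log_3(9) = 2, so n^(log_b(a)) = n^2.
f(n) = Theta(n^2), so Case 2 applies.
T(n) = Theta(n^2 log n).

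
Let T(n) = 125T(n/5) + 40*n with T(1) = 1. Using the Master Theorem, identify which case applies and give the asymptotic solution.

a=125, b=5, f(n)=40*n.
log_5(125) = 3 > 1.
Since f(n) = O(n^1) is polynomially smaller than n^3, Case 1 applies.
T(n) = Theta(n^3).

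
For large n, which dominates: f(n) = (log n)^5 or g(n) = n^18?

g(n) = n^18 grows faster: any positive polynomial dominates any polylog.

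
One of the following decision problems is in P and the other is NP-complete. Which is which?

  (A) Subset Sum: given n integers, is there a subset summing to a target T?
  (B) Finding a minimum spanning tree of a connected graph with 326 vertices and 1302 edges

(A) is NP-complete: one of Karp's 21 NP-complete problems.
(B) is P: Kruskal's / Prim's algorithms run in polynomial time.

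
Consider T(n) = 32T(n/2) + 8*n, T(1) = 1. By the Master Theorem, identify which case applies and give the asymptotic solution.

a=32, b=2, f(n)=8*n.
log_2(32) = 5 > 1.
Since f(n) = O(n^1) is polynomially smaller than n^5, Case 1 applies.
T(n) = Theta(n^5).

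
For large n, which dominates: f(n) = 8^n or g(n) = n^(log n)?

f(n) = 8^n grows faster: take logs: log(n^(log n)) = (log n)^2, log(8^n) = n log 8; n dominates (log n)^2.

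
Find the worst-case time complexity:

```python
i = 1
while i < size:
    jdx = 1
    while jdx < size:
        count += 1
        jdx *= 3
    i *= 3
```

Time complexity: O(log^2 n).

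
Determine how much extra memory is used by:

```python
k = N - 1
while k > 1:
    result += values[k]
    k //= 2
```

Space complexity: O(1).
Only a constant amount of auxiliary storage is used; nothing grows with n.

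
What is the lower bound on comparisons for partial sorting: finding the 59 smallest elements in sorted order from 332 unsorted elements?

Finding 59 smallest of 332 in sorted order: Omega(332) to identify the 59 smallest, plus Omega(59 log 59) to sort them. Total: Omega(n + k log k).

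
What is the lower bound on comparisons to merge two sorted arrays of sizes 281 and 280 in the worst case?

Adversary: with |281 - 280| <= 1 the inputs can be fully interleaved so that every adjacent pair in the merged output comes from different arrays. Then each of the 560 adjacent pairs must be directly compared, or the algorithm cannot determine their relative order. Standard merge meets this bound.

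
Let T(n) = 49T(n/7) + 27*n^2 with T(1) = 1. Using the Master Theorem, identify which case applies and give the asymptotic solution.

a=49, b=7, f(n)=27*n^2.
log_7(49) = 2, so n^(log_b(a)) = n^2.
f(n) = Theta(n^2), so Case 2 applies.
T(n) = Theta(n^2 log n).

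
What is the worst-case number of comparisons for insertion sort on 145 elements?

Insertion sort on reverse-sorted input: 1 + 2 + ... + (145-1) = 10440 comparisons.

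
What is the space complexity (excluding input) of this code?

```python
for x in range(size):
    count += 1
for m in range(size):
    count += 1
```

Space complexity: O(1).
Only a constant amount of auxiliary storage is used; nothing grows with n.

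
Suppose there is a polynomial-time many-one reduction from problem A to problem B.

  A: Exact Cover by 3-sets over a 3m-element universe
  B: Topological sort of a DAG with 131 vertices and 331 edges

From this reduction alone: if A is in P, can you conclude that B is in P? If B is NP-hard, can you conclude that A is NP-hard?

A poly-time reduction A <=_p B transfers tractability DOWN (B easy => A easy) and hardness UP (A hard => B hard), not the reverse.
From A in P, the reduction alone does NOT give B in P: any problem in P trivially reduces to SAT, yet SAT is not known to be in P.
From B NP-hard, the reduction alone does NOT give A NP-hard: again, easy problems reduce to hard ones.
(Here in fact A is NP-complete and B is in P, so no such reduction is known -- its existence would imply P = NP; the analysis concerns only what the assumed reduction would or would not let you conclude.)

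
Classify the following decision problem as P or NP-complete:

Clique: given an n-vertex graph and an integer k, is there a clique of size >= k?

This problem is NP-complete: complement of Independent Set / Vertex Cover (with k part of the input).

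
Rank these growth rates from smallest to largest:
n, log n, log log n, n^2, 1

Ordered by growth rate: 1 < log log n < log n < n < n^2.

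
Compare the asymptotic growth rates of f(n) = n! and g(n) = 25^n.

f(n) = n! grows faster: n!/25^n -> infinity by Stirling.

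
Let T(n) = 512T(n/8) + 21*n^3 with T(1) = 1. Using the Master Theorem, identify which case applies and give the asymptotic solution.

a=512, b=8, f(n)=21*n^3.
log_8(512) = 3, so n^(log_b(a)) = n^3.
f(n) = Theta(n^3), so Case 2 applies.
T(n) = Theta(n^3 log n).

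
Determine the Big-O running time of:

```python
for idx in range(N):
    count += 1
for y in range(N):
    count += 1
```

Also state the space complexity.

Time complexity: O(n).
Space complexity: O(1).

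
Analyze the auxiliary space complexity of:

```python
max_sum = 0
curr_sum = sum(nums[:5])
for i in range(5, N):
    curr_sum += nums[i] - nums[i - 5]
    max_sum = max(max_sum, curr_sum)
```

Space complexity: O(1).
Only a constant amount of auxiliary storage is used; nothing grows with n.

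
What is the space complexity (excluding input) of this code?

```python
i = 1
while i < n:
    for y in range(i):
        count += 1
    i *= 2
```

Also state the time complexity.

Space complexity: O(1).
Only a constant amount of auxiliary storage is used; nothing grows with n.
Time complexity: O(n).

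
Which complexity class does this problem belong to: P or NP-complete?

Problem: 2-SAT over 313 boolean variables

This problem is in P: 2-SAT is solvable in linear time via implication-graph SCCs.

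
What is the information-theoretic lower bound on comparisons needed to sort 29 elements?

There are 29! = 8841761993739701954543616000000 possible orderings. Each comparison gives 1 bit. We need at least ceil(log_2(8841761993739701954543616000000)) = 103 comparisons.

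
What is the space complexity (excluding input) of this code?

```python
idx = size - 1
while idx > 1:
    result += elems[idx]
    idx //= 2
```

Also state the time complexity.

Space complexity: O(1).
Only a constant amount of auxiliary storage is used; nothing grows with n.
Time complexity: O(log n).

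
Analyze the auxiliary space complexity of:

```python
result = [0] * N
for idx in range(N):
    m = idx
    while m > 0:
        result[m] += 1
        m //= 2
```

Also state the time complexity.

Space complexity: O(n).
Auxiliary storage grows linearly with the input size n in the worst case.
Time complexity: O(n log n).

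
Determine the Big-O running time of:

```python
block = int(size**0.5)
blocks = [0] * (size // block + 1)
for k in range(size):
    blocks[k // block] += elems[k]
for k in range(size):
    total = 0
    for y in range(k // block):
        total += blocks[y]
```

Time complexity: O(n * sqrt(n)).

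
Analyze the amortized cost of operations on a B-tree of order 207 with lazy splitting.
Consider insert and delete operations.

In a B-tree of order 207, a node splits when it has 207 keys. With lazy splitting, we use potential Phi = number of full nodes + number of near-empty nodes. Each split costs O(1) but reduces potential. Between splits, at least 103 insertions must occur in that node. Amortized structural cost is O(1) per operation, plus O(log_207 n) traversal.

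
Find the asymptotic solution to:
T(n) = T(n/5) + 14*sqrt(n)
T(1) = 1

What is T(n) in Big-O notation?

Each level contributes sqrt(n/5^k). Geometric series with ratio 1/sqrt(5) < 1 sums to O(sqrt(n)).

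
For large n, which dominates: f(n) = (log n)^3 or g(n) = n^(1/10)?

g(n) = n^(1/10) grows faster: any positive power of n dominates any polylog.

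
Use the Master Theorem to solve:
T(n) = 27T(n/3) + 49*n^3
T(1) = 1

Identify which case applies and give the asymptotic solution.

a=27, b=3, f(n)=49*n^3.
log_3(27) = 3, so n^(log_b(a)) = n^3.
f(n) = Theta(n^3), so Case 2 applies.
T(n) = Theta(n^3 log n).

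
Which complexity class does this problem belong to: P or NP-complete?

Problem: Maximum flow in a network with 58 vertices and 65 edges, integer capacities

This problem is in P: Edmonds-Karp / push-relabel run in polynomial time.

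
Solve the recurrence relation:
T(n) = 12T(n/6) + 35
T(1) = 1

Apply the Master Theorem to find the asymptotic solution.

a=12, b=6, f(n)=35. log_6(12) = 1.387. Case 1 of Master Theorem: T(n) = O(n^1.387).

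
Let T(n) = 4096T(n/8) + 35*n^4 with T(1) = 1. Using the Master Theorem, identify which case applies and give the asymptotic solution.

a=4096, b=8, f(n)=35*n^4.
log_8(4096) = 4, so n^(log_b(a)) = n^4.
f(n) = Theta(n^4), so Case 2 applies.
T(n) = Theta(n^4 log n).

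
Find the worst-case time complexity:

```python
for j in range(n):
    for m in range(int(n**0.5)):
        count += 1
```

Time complexity: O(n * sqrt(n)).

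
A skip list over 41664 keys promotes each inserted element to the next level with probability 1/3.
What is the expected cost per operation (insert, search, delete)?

Expected number of levels is O(log_3(41664)) = O(log n). A search visits O(1) expected nodes per level over O(log n) levels. Insert/delete are a search plus O(1) pointer updates per level. Expected O(log n) per operation.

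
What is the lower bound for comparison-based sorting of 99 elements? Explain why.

A comparison-based sorting algorithm corresponds to a decision tree. With 99! possible permutations, the tree has 99! leaves. The height is at least log_2(99!) = Omega(n log n) by Stirling's approximation.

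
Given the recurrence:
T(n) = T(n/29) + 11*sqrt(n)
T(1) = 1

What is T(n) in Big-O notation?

Each level contributes sqrt(n/29^k). Geometric series with ratio 1/sqrt(29) < 1 sums to O(sqrt(n)).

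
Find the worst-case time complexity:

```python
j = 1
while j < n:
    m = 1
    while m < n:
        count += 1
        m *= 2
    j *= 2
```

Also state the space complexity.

Time complexity: O(log^2 n).
Space complexity: O(1).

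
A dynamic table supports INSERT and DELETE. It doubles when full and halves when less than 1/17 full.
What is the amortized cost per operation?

Using potential function Phi = |2*num_items - table_size| when load > 1/2, and Phi = table_size/2 - num_items otherwise. The gap of 1/17 vs 1/2 for shrinking prevents thrashing. Both insert and delete have O(1) amortized cost.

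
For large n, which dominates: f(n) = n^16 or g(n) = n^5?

f(n) = n^16 grows faster: n^16/n^5 = n^11 -> infinity.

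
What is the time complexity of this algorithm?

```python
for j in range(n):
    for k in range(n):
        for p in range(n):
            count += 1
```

Time complexity: O(n^3).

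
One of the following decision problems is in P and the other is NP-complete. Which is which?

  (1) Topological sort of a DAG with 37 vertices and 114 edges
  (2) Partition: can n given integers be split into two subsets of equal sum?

(1) is P: DFS-based topological sort runs in O(V+E).
(2) is NP-complete: Subset Sum reduces to it (one of Karp's 21 NP-complete problems).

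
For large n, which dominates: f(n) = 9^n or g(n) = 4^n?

f(n) = 9^n grows faster: (9/4)^n -> infinity since 9/4 > 1.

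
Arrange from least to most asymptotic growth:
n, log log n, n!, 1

Ordered by growth rate: 1 < log log n < n < n!.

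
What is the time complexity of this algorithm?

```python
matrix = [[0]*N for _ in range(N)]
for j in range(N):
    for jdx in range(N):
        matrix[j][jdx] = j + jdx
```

Time complexity: O(n^2).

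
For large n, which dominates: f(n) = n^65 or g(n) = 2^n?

g(n) = 2^n grows faster: any exponential with base > 1 dominates every polynomial.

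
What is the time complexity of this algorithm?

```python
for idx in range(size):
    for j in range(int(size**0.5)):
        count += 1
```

Time complexity: O(n * sqrt(n)).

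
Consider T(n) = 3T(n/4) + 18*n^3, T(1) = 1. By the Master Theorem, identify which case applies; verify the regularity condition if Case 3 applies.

a=3, b=4, f(n)=18*n^3.
log_4(3) = 0.7925 < 3.
f(n) = Omega(n^(0.7925+epsilon)) for some epsilon > 0, so Case 3 is the candidate.
Regularity: a*f(n/b) = 3*18*(n/4)^3 = (3/64)*18*n^3 <= c*f(n) with c = 3/64 < 1. Satisfied.
Case 3: T(n) = Theta(n^3).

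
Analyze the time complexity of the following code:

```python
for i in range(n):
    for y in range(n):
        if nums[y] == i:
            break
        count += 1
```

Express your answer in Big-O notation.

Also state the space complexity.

Time complexity: O(n^2).
Space complexity: O(1).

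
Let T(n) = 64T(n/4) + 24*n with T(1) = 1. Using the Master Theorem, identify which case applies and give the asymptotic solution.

a=64, b=4, f(n)=24*n.
log_4(64) = 3 > 1.
Since f(n) = O(n^1) is polynomially smaller than n^3, Case 1 applies.
T(n) = Theta(n^3).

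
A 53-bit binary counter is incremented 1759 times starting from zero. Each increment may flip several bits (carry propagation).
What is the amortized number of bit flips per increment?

Bit i flips on every 2^i-th increment, so over 1759 increments bit i flips floor(1759/2^i) times. Summing over i: total flips < 2 * 1759. Amortized: < 2 = O(1) per increment.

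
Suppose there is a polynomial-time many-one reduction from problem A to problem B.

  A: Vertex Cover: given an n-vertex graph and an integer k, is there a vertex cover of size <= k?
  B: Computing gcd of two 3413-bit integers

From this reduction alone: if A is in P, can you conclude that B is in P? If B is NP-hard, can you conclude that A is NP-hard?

A poly-time reduction A <=_p B transfers tractability DOWN (B easy => A easy) and hardness UP (A hard => B hard), not the reverse.
From A in P, the reduction alone does NOT give B in P: any problem in P trivially reduces to SAT, yet SAT is not known to be in P.
From B NP-hard, the reduction alone does NOT give A NP-hard: again, easy problems reduce to hard ones.
(Here in fact A is NP-complete and B is in P, so no such reduction is known -- its existence would imply P = NP; the analysis concerns only what the assumed reduction would or would not let you conclude.)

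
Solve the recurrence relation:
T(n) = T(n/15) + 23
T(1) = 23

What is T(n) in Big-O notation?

Each step divides n by 15 and adds 23. After log_15(n) steps, T(n) = O(log n).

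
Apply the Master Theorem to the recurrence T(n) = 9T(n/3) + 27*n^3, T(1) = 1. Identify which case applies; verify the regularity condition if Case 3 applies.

a=9, b=3, f(n)=27*n^3.
log_3(9) = 2 < 3.
f(n) = Omega(n^(2+epsilon)) for some epsilon > 0, so Case 3 is the candidate.
Regularity: a*f(n/b) = 9*27*(n/3)^3 = (9/27)*27*n^3 <= c*f(n) with c = 9/27 < 1. Satisfied.
Case 3: T(n) = Theta(n^3).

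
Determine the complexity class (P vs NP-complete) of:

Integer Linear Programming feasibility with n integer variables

This problem is NP-complete: ILP feasibility is NP-complete (LP relaxation is in P).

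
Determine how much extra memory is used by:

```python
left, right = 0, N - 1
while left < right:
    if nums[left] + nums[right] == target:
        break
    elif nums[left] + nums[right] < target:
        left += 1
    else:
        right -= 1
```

Space complexity: O(1).
Only a constant amount of auxiliary storage is used; nothing grows with n.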